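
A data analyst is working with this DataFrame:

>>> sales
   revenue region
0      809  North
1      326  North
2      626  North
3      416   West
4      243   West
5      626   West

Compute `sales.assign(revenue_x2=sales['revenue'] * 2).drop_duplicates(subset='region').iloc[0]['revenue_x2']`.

1618

add column revenue_x2 = sales['revenue'] * 2:
   revenue region  revenue_x2
0      809  North        1618
1      326  North         652
2      626  North        1252
3      416   West         832
4      243   West         486
5      626   West        1252
drop duplicate region (keep=first):
   revenue region  revenue_x2
0      809  North        1618
3      416   West         832
Hence 1618.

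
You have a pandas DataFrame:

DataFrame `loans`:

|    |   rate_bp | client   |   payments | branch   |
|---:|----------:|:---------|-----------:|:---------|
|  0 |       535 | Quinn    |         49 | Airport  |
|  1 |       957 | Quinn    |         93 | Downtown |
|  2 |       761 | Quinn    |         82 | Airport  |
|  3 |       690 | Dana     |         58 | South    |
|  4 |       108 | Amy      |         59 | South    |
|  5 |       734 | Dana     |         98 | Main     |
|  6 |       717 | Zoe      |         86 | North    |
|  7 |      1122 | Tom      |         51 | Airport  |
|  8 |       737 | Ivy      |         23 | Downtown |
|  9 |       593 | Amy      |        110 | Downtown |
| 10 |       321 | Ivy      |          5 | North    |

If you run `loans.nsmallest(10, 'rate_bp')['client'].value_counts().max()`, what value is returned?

take 10 rows with smallest rate_bp:
    rate_bp client  payments    branch
4       108    Amy        59     South
10      321    Ivy         5     North
0       535  Quinn        49   Airport
9       593    Amy       110  Downtown
3       690   Dana        58     South
6       717    Zoe        86     North
5       734   Dana        98      Main
8       737    Ivy        23  Downtown
2       761  Quinn        82   Airport
1       957  Quinn        93  Downtown
value_counts of client:
client
Quinn    3
Amy      2
Ivy      2
Dana     2
Zoe      1
Name: count, dtype: int64

3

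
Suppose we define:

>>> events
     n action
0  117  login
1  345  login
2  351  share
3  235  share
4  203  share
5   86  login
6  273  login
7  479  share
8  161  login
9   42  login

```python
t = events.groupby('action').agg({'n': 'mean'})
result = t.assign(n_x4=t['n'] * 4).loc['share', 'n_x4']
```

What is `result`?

group by action, mean of n:
                 n
action            
login   170.666667
share   317.000000
add column n_x4 = t['n'] * 4:
                 n         n_x4
action                         
login   170.666667   682.666667
share   317.000000  1268.000000
value at row 'share', column 'n_x4' → 1268.0

1268.0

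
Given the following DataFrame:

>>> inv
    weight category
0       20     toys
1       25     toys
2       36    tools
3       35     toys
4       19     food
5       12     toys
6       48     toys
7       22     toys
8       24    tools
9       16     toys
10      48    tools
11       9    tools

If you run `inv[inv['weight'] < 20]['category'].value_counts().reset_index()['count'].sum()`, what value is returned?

4

filter rows where weight < 20:
    weight category
4       19     food
5       12     toys
9       16     toys
11       9    tools
value_counts of category:
category
toys     2
food     1
tools    1
Name: count, dtype: int64
reset_index():
  category  count
0     toys      2
1     food      1
2    tools      1
sum of column 'count' → 4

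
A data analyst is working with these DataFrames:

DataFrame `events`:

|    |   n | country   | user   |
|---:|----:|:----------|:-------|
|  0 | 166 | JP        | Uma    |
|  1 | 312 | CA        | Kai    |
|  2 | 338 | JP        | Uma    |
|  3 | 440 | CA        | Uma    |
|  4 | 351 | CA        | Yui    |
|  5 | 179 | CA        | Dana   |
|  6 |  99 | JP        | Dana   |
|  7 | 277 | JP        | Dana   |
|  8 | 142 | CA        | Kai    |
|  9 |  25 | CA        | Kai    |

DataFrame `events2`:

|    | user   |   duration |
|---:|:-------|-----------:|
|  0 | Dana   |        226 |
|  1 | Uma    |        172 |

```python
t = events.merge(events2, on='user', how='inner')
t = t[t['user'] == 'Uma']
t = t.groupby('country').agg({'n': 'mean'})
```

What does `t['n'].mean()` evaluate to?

merge on 'user' (how='inner') → 6 rows:
     n country  user  duration
0  166      JP   Uma       172
1  338      JP   Uma       172
2  440      CA   Uma       172
3  179      CA  Dana       226
4   99      JP  Dana       226
5  277      JP  Dana       226
filter rows where user == 'Uma':
     n country user  duration
0  166      JP  Uma       172
1  338      JP  Uma       172
2  440      CA  Uma       172
group by country, mean of n:
             n
country       
CA       440.0
JP       252.0
So mean() = 346.0.

346.0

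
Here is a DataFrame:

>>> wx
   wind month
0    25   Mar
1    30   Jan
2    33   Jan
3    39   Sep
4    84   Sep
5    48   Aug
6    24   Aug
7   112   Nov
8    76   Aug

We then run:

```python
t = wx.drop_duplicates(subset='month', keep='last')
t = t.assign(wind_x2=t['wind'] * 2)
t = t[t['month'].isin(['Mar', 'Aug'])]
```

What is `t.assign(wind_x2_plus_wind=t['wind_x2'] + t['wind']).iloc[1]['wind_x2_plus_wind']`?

228

drop duplicate month (keep=last):
   wind month
0    25   Mar
2    33   Jan
4    84   Sep
7   112   Nov
8    76   Aug
add column wind_x2 = t['wind'] * 2:
   wind month  wind_x2
0    25   Mar       50
2    33   Jan       66
4    84   Sep      168
7   112   Nov      224
8    76   Aug      152
filter rows where month in ['Mar', 'Aug']:
   wind month  wind_x2
0    25   Mar       50
8    76   Aug      152
add column wind_x2_plus_wind = t['wind_x2'] + t['wind']:
   wind month  wind_x2  wind_x2_plus_wind
0    25   Mar       50                 75
8    76   Aug      152                228
Hence 228.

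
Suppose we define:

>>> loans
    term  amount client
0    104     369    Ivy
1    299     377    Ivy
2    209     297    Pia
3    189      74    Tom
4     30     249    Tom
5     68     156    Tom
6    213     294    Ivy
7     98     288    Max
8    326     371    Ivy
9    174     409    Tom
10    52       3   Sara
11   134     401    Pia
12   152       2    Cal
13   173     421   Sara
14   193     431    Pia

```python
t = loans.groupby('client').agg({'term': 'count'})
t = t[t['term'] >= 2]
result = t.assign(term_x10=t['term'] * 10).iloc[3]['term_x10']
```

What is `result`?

40

group by client, count of term:
        term
client      
Cal        1
Ivy        4
Max        1
Pia        3
Sara       2
Tom        4
filter rows where term >= 2:
        term
client      
Ivy        4
Pia        3
Sara       2
Tom        4
add column term_x10 = t['term'] * 10:
        term  term_x10
client                
Ivy        4        40
Pia        3        30
Sara       2        20
Tom        4        40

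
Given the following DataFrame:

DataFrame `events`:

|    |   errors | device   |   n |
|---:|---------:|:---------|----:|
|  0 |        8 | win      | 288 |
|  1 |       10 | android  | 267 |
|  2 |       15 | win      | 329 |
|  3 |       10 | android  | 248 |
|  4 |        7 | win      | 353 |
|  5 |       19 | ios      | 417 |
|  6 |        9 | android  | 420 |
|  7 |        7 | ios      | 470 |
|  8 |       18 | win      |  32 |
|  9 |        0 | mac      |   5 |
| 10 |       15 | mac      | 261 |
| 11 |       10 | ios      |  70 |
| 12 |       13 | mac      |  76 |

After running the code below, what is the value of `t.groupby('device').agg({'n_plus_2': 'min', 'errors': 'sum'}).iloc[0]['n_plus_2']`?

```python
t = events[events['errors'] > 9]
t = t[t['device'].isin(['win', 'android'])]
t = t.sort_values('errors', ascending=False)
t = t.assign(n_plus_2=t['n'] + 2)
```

filter rows where errors > 9:
    errors   device    n
1       10  android  267
2       15      win  329
3       10  android  248
5       19      ios  417
8       18      win   32
10      15      mac  261
11      10      ios   70
12      13      mac   76
filter rows where device in ['win', 'android']:
   errors   device    n
1      10  android  267
2      15      win  329
3      10  android  248
8      18      win   32
sort by errors descending:
   errors   device    n
8      18      win   32
2      15      win  329
1      10  android  267
3      10  android  248
add column n_plus_2 = t['n'] + 2:
   errors   device    n  n_plus_2
8      18      win   32        34
2      15      win  329       331
1      10  android  267       269
3      10  android  248       250
group by device: min(n_plus_2), sum(errors):
         n_plus_2  errors
device                   
android       250      20
win            34      33
value at position 0, column 'n_plus_2' → 250

250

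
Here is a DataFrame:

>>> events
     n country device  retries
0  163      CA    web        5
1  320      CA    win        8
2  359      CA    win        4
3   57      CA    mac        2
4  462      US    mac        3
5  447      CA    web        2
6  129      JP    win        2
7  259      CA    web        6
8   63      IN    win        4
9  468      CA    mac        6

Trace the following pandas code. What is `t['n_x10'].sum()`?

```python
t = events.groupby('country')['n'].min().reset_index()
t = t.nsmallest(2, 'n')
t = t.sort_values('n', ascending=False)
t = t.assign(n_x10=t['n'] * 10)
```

1200

group by country, min of n:
country
CA     57
IN     63
JP    129
US    462
Name: n, dtype: int64
reset_index():
  country    n
0      CA   57
1      IN   63
2      JP  129
3      US  462
take 2 rows with smallest n:
  country   n
0      CA  57
1      IN  63
sort by n descending:
  country   n
1      IN  63
0      CA  57
add column n_x10 = t['n'] * 10:
  country   n  n_x10
1      IN  63    630
0      CA  57    570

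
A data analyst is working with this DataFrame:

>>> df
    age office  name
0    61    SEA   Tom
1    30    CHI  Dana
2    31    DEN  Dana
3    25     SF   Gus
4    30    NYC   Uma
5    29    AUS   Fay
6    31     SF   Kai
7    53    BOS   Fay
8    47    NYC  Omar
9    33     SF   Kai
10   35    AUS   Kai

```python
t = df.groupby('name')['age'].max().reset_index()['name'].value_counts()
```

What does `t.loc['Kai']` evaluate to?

1

group by name, max of age:
name
Dana    31
Fay     53
Gus     25
Kai     35
Omar    47
Tom     61
Uma     30
Name: age, dtype: int64
reset_index():
   name  age
0  Dana   31
1   Fay   53
2   Gus   25
3   Kai   35
4  Omar   47
5   Tom   61
6   Uma   30
value_counts of name:
name
Dana    1
Fay     1
Gus     1
Kai     1
Omar    1
Tom     1
Uma     1
Name: count, dtype: int64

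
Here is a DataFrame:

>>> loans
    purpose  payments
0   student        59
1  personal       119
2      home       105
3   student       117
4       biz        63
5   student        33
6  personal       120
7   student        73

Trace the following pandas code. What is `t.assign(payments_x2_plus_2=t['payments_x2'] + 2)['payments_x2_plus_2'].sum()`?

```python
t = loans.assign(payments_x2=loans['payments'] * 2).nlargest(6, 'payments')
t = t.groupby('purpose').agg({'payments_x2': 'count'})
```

add column payments_x2 = loans['payments'] * 2:
    purpose  payments  payments_x2
0   student        59          118
1  personal       119          238
2      home       105          210
3   student       117          234
4       biz        63          126
5   student        33           66
6  personal       120          240
7   student        73          146
take 6 rows with largest payments:
    purpose  payments  payments_x2
6  personal       120          240
1  personal       119          238
3   student       117          234
2      home       105          210
7   student        73          146
4       biz        63          126
group by purpose, count of payments_x2:
          payments_x2
purpose              
biz                 1
home                1
personal            2
student             2
add column payments_x2_plus_2 = t['payments_x2'] + 2:
          payments_x2  payments_x2_plus_2
purpose                                  
biz                 1                   3
home                1                   3
personal            2                   4
student             2                   4
The sum of column 'payments_x2_plus_2' is 14.

14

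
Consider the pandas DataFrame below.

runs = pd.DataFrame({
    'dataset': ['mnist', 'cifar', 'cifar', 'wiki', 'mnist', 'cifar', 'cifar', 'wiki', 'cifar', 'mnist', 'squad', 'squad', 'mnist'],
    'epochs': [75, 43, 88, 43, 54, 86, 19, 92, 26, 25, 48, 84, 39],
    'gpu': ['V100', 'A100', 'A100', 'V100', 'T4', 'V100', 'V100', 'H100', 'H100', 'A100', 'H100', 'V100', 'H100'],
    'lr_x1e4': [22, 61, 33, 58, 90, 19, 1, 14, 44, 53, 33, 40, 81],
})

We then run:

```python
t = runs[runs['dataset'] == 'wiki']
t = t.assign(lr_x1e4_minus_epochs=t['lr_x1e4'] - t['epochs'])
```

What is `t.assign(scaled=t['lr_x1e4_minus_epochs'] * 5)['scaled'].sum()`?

filter rows where dataset == 'wiki':
  dataset  epochs   gpu  lr_x1e4
3    wiki      43  V100       58
7    wiki      92  H100       14
add column lr_x1e4_minus_epochs = t['lr_x1e4'] - t['epochs']:
  dataset  epochs   gpu  lr_x1e4  lr_x1e4_minus_epochs
3    wiki      43  V100       58                    15
7    wiki      92  H100       14                   -78
add column scaled = t['lr_x1e4_minus_epochs'] * 5:
  dataset  epochs   gpu  lr_x1e4  lr_x1e4_minus_epochs  scaled
3    wiki      43  V100       58                    15      75
7    wiki      92  H100       14                   -78    -390
Finally, sum of column 'scaled' = -315.

-315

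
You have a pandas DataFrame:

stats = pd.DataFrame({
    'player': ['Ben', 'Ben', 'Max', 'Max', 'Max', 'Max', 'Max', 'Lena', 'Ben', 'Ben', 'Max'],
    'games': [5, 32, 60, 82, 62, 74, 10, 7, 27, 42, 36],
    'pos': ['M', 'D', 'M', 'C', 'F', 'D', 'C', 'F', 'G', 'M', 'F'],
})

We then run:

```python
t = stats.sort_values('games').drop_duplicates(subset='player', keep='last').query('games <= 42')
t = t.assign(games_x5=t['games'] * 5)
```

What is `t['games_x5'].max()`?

210

sort by games:
   player  games pos
0     Ben      5   M
7    Lena      7   F
6     Max     10   C
8     Ben     27   G
1     Ben     32   D
10    Max     36   F
9     Ben     42   M
2     Max     60   M
4     Max     62   F
5     Max     74   D
3     Max     82   C
drop duplicate player (keep=last):
  player  games pos
7   Lena      7   F
9    Ben     42   M
3    Max     82   C
filter rows where games <= 42:
  player  games pos
7   Lena      7   F
9    Ben     42   M
add column games_x5 = t['games'] * 5:
  player  games pos  games_x5
7   Lena      7   F        35
9    Ben     42   M       210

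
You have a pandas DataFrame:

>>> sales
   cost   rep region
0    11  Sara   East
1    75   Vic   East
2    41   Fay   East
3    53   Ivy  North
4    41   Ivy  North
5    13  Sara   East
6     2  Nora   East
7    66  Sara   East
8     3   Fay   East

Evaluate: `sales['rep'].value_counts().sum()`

value_counts of rep:
rep
Sara    3
Fay     2
Ivy     2
Vic     1
Nora    1
Name: count, dtype: int64
The sum of the resulting series is 9.

9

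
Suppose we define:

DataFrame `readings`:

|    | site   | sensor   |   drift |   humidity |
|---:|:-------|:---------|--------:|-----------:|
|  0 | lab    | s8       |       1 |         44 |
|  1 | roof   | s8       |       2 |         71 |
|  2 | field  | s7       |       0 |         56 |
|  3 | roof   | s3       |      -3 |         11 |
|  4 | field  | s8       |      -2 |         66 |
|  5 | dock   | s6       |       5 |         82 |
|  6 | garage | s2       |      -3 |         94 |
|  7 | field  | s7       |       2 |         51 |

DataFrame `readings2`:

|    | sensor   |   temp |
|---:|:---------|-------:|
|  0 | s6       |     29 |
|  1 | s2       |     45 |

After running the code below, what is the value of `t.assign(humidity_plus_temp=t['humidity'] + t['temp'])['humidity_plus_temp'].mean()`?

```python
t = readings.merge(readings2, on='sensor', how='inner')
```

merge on 'sensor' (how='inner') → 2 rows:
     site sensor  drift  humidity  temp
0    dock     s6      5        82    29
1  garage     s2     -3        94    45
add column humidity_plus_temp = t['humidity'] + t['temp']:
     site sensor  drift  humidity  temp  humidity_plus_temp
0    dock     s6      5        82    29                 111
1  garage     s2     -3        94    45                 139
Taking the mean of column 'humidity_plus_temp' gives 125.0.

125.0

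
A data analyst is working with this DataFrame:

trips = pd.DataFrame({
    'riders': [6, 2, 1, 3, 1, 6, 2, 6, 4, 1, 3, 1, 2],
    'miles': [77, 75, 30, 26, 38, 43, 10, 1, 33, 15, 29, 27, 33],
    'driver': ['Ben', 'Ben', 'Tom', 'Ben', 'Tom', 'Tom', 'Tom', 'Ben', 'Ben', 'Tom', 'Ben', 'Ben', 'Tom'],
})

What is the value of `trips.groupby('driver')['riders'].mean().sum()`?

5.7380952381

group by driver, mean of riders:
driver
Ben    3.571429
Tom    2.166667
Name: riders, dtype: float64
Taking the sum of the resulting series gives 5.7380952381.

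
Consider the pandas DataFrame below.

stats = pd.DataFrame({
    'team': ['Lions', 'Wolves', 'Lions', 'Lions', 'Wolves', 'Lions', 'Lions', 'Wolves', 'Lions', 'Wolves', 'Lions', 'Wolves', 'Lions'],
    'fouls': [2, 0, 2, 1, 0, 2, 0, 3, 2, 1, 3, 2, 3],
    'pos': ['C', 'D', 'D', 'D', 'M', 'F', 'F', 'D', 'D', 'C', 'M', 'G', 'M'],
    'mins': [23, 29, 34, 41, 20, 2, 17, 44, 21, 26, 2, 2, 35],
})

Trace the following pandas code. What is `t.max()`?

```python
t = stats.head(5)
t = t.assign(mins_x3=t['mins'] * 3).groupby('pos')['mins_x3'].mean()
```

take first 5 rows:
     team  fouls pos  mins
0   Lions      2   C    23
1  Wolves      0   D    29
2   Lions      2   D    34
3   Lions      1   D    41
4  Wolves      0   M    20
add column mins_x3 = t['mins'] * 3:
     team  fouls pos  mins  mins_x3
0   Lions      2   C    23       69
1  Wolves      0   D    29       87
2   Lions      2   D    34      102
3   Lions      1   D    41      123
4  Wolves      0   M    20       60
group by pos, mean of mins_x3:
pos
C     69.0
D    104.0
M     60.0
Name: mins_x3, dtype: float64
So max() = 104.0.

104.0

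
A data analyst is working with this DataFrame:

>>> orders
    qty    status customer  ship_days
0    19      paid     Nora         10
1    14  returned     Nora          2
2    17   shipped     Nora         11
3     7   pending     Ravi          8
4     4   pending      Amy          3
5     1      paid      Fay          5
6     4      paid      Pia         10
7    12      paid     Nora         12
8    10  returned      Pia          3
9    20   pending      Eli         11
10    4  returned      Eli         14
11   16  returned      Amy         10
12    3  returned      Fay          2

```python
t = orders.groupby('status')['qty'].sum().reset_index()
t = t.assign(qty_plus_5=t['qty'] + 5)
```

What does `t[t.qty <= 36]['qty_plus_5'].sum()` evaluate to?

99

group by status, sum of qty:
status
paid        36
pending     31
returned    47
shipped     17
Name: qty, dtype: int64
reset_index():
     status  qty
0      paid   36
1   pending   31
2  returned   47
3   shipped   17
add column qty_plus_5 = t['qty'] + 5:
     status  qty  qty_plus_5
0      paid   36          41
1   pending   31          36
2  returned   47          52
3   shipped   17          22
filter rows where qty <= 36:
    status  qty  qty_plus_5
0     paid   36          41
1  pending   31          36
3  shipped   17          22
Hence 99.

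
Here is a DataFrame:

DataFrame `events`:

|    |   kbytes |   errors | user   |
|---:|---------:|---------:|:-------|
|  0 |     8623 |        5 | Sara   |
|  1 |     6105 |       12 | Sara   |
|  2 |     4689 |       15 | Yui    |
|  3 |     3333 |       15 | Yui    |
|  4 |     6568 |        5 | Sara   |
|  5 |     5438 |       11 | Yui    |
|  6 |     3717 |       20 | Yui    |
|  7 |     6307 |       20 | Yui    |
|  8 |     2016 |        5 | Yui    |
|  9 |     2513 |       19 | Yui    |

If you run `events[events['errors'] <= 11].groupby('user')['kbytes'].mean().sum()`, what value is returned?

11322.5

filter rows where errors <= 11:
   kbytes  errors  user
0    8623       5  Sara
4    6568       5  Sara
5    5438      11   Yui
8    2016       5   Yui
group by user, mean of kbytes:
user
Sara    7595.5
Yui     3727.0
Name: kbytes, dtype: float64
So sum() = 11322.5.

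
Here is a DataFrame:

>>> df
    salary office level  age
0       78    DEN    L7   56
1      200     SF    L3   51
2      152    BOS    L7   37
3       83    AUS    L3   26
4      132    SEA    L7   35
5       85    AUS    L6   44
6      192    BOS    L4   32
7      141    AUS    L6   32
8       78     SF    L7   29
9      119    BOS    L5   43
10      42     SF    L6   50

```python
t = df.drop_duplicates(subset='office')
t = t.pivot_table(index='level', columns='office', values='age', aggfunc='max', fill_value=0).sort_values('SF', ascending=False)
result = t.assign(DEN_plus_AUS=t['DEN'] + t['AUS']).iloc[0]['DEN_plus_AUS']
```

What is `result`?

26

drop duplicate office (keep=first):
   salary office level  age
0      78    DEN    L7   56
1     200     SF    L3   51
2     152    BOS    L7   37
3      83    AUS    L3   26
4     132    SEA    L7   35
pivot: rows=level, cols=office, max(age):
office  AUS  BOS  DEN  SEA  SF
level                         
L3       26    0    0    0  51
L7        0   37   56   35   0
sort by SF descending:
office  AUS  BOS  DEN  SEA  SF
level                         
L3       26    0    0    0  51
L7        0   37   56   35   0
add column DEN_plus_AUS = t['DEN'] + t['AUS']:
office  AUS  BOS  DEN  SEA  SF  DEN_plus_AUS
level                                       
L3       26    0    0    0  51            26
L7        0   37   56   35   0            56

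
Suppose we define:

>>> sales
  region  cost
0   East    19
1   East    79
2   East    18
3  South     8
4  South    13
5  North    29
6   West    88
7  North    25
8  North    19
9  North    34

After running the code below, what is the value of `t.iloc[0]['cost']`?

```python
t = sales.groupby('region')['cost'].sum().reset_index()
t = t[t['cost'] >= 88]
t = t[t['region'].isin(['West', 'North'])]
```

group by region, sum of cost:
region
East     116
North    107
South     21
West      88
Name: cost, dtype: int64
reset_index():
  region  cost
0   East   116
1  North   107
2  South    21
3   West    88
filter rows where cost >= 88:
  region  cost
0   East   116
1  North   107
3   West    88
filter rows where region in ['West', 'North']:
  region  cost
1  North   107
3   West    88
Finally, value at position 0, column 'cost' = 107.

107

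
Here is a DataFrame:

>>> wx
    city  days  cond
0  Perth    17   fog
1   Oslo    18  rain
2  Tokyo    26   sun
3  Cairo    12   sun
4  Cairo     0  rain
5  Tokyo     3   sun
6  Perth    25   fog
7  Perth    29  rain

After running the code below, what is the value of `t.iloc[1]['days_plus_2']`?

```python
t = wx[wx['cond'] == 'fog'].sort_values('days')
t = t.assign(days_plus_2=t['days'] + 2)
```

filter rows where cond == 'fog':
    city  days cond
0  Perth    17  fog
6  Perth    25  fog
sort by days:
    city  days cond
0  Perth    17  fog
6  Perth    25  fog
add column days_plus_2 = t['days'] + 2:
    city  days cond  days_plus_2
0  Perth    17  fog           19
6  Perth    25  fog           27
Reading off the value at position 1, column 'days_plus_2', we get 27.

27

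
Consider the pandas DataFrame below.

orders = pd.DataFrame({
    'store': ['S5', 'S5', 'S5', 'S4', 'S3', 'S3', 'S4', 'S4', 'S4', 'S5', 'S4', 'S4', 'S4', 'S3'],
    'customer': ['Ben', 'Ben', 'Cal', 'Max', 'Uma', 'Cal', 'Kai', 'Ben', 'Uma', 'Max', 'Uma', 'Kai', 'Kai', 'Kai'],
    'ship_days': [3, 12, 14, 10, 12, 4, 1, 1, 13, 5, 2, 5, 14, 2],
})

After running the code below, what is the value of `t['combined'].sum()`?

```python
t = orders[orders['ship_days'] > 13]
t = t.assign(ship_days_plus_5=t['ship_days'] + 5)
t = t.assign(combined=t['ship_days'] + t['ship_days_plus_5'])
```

66

filter rows where ship_days > 13:
   store customer  ship_days
2     S5      Cal         14
12    S4      Kai         14
add column ship_days_plus_5 = t['ship_days'] + 5:
   store customer  ship_days  ship_days_plus_5
2     S5      Cal         14                19
12    S4      Kai         14                19
add column combined = t['ship_days'] + t['ship_days_plus_5']:
   store customer  ship_days  ship_days_plus_5  combined
2     S5      Cal         14                19        33
12    S4      Kai         14                19        33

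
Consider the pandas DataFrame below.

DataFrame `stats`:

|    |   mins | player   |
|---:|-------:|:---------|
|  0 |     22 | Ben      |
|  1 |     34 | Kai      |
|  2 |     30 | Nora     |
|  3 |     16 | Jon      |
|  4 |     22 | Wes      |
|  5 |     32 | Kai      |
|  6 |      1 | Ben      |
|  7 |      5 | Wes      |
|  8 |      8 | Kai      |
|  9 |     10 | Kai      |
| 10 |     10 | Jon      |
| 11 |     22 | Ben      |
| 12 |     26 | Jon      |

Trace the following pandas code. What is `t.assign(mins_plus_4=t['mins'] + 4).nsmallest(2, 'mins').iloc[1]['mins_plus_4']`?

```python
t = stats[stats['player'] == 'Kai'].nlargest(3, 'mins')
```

filter rows where player == 'Kai':
   mins player
1    34    Kai
5    32    Kai
8     8    Kai
9    10    Kai
take 3 rows with largest mins:
   mins player
1    34    Kai
5    32    Kai
9    10    Kai
add column mins_plus_4 = t['mins'] + 4:
   mins player  mins_plus_4
1    34    Kai           38
5    32    Kai           36
9    10    Kai           14
take 2 rows with smallest mins:
   mins player  mins_plus_4
9    10    Kai           14
5    32    Kai           36
Finally, value at position 1, column 'mins_plus_4' = 36.

36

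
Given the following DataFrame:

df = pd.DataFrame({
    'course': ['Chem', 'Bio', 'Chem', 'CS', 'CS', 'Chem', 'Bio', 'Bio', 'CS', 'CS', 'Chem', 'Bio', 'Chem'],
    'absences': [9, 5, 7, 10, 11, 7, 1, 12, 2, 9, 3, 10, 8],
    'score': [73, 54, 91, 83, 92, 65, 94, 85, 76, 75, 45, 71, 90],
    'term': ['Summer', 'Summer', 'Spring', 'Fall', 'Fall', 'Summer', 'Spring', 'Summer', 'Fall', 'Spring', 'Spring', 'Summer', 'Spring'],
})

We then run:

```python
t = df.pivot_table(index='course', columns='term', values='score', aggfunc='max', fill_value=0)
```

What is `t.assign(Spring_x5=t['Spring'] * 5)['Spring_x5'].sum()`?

1300

pivot: rows=course, cols=term, max(score):
term    Fall  Spring  Summer
course                      
Bio        0      94      85
CS        92      75       0
Chem       0      91      73
add column Spring_x5 = t['Spring'] * 5:
term    Fall  Spring  Summer  Spring_x5
course                                 
Bio        0      94      85        470
CS        92      75       0        375
Chem       0      91      73        455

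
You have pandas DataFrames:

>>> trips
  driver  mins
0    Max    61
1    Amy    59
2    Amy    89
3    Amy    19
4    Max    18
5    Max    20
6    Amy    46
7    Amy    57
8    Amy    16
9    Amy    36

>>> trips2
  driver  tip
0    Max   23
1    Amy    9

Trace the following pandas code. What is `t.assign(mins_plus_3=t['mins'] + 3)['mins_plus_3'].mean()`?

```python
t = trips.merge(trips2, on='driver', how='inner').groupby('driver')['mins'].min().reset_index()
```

merge on 'driver' (how='inner') → 10 rows:
  driver  mins  tip
0    Max    61   23
1    Amy    59    9
2    Amy    89    9
3    Amy    19    9
4    Max    18   23
5    Max    20   23
6    Amy    46    9
7    Amy    57    9
8    Amy    16    9
9    Amy    36    9
group by driver, min of mins:
driver
Amy    16
Max    18
Name: mins, dtype: int64
reset_index():
  driver  mins
0    Amy    16
1    Max    18
add column mins_plus_3 = t['mins'] + 3:
  driver  mins  mins_plus_3
0    Amy    16           19
1    Max    18           21

20.0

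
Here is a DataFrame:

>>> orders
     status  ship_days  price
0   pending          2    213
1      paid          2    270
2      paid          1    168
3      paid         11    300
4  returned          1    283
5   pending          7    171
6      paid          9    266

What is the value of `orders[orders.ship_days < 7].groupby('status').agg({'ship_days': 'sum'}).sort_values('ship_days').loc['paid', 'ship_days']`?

3

filter rows where ship_days < 7:
     status  ship_days  price
0   pending          2    213
1      paid          2    270
2      paid          1    168
4  returned          1    283
group by status, sum of ship_days:
          ship_days
status             
paid              3
pending           2
returned          1
sort by ship_days:
          ship_days
status             
returned          1
pending           2
paid              3
value at row 'paid', column 'ship_days' → 3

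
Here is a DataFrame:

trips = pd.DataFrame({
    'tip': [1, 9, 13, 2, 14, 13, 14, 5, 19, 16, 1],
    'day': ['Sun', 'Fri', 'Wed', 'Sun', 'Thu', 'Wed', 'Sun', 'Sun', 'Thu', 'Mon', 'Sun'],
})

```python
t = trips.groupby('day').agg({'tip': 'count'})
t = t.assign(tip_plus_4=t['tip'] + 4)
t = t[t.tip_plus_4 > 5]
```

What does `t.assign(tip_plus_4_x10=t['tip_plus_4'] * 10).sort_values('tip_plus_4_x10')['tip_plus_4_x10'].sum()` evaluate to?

group by day, count of tip:
     tip
day     
Fri    1
Mon    1
Sun    5
Thu    2
Wed    2
add column tip_plus_4 = t['tip'] + 4:
     tip  tip_plus_4
day                 
Fri    1           5
Mon    1           5
Sun    5           9
Thu    2           6
Wed    2           6
filter rows where tip_plus_4 > 5:
     tip  tip_plus_4
day                 
Sun    5           9
Thu    2           6
Wed    2           6
add column tip_plus_4_x10 = t['tip_plus_4'] * 10:
     tip  tip_plus_4  tip_plus_4_x10
day                                 
Sun    5           9              90
Thu    2           6              60
Wed    2           6              60
sort by tip_plus_4_x10:
     tip  tip_plus_4  tip_plus_4_x10
day                                 
Thu    2           6              60
Wed    2           6              60
Sun    5           9              90
Hence 210.

210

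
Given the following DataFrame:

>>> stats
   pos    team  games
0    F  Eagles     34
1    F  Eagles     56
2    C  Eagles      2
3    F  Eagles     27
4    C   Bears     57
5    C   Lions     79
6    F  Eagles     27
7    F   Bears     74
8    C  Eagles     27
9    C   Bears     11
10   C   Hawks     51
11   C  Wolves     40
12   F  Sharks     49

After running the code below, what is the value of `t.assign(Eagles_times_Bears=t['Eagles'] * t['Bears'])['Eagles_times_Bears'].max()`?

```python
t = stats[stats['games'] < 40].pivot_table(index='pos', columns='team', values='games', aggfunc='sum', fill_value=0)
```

319

filter rows where games < 40:
  pos    team  games
0   F  Eagles     34
2   C  Eagles      2
3   F  Eagles     27
6   F  Eagles     27
8   C  Eagles     27
9   C   Bears     11
pivot: rows=pos, cols=team, sum(games):
team  Bears  Eagles
pos                
C        11      29
F         0      88
add column Eagles_times_Bears = t['Eagles'] * t['Bears']:
team  Bears  Eagles  Eagles_times_Bears
pos                                    
C        11      29                 319
F         0      88                   0
So max() = 319.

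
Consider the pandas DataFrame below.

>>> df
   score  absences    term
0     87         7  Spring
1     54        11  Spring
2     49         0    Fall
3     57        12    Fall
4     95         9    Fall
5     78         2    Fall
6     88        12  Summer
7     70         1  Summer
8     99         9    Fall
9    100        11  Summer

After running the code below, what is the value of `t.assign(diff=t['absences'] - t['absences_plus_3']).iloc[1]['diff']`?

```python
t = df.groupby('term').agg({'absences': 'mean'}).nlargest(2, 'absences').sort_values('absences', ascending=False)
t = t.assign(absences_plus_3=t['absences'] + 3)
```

group by term, mean of absences:
        absences
term            
Fall         6.4
Spring       9.0
Summer       8.0
take 2 rows with largest absences:
        absences
term            
Spring       9.0
Summer       8.0
sort by absences descending:
        absences
term            
Spring       9.0
Summer       8.0
add column absences_plus_3 = t['absences'] + 3:
        absences  absences_plus_3
term                             
Spring       9.0             12.0
Summer       8.0             11.0
add column diff = t['absences'] - t['absences_plus_3']:
        absences  absences_plus_3  diff
term                                   
Spring       9.0             12.0  -3.0
Summer       8.0             11.0  -3.0
Reading off the value at position 1, column 'diff', we get -3.0.

-3.0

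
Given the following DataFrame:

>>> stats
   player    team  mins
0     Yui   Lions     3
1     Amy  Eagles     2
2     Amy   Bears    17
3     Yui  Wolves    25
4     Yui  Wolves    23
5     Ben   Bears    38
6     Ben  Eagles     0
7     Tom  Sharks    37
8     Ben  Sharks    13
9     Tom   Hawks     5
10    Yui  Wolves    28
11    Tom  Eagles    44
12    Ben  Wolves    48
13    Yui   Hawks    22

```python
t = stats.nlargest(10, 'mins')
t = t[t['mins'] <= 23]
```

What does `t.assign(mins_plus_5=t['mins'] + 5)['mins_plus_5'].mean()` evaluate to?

23.75

take 10 rows with largest mins:
   player    team  mins
12    Ben  Wolves    48
11    Tom  Eagles    44
5     Ben   Bears    38
7     Tom  Sharks    37
10    Yui  Wolves    28
3     Yui  Wolves    25
4     Yui  Wolves    23
13    Yui   Hawks    22
2     Amy   Bears    17
8     Ben  Sharks    13
filter rows where mins <= 23:
   player    team  mins
4     Yui  Wolves    23
13    Yui   Hawks    22
2     Amy   Bears    17
8     Ben  Sharks    13
add column mins_plus_5 = t['mins'] + 5:
   player    team  mins  mins_plus_5
4     Yui  Wolves    23           28
13    Yui   Hawks    22           27
2     Amy   Bears    17           22
8     Ben  Sharks    13           18
Taking the mean of column 'mins_plus_5' gives 23.75.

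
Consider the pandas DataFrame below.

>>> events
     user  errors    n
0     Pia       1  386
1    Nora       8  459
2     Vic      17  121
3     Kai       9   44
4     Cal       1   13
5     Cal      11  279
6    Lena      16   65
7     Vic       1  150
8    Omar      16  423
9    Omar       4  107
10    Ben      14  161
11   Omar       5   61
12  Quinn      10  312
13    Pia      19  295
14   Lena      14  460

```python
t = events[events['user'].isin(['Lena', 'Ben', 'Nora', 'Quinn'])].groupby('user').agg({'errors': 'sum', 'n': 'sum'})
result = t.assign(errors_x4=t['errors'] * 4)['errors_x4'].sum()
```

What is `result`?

248

filter rows where user in ['Lena', 'Ben', 'Nora', 'Quinn']:
     user  errors    n
1    Nora       8  459
6    Lena      16   65
10    Ben      14  161
12  Quinn      10  312
14   Lena      14  460
group by user: sum(errors), sum(n):
       errors    n
user              
Ben        14  161
Lena       30  525
Nora        8  459
Quinn      10  312
add column errors_x4 = t['errors'] * 4:
       errors    n  errors_x4
user                         
Ben        14  161         56
Lena       30  525        120
Nora        8  459         32
Quinn      10  312         40
Then the sum of column 'errors_x4': 248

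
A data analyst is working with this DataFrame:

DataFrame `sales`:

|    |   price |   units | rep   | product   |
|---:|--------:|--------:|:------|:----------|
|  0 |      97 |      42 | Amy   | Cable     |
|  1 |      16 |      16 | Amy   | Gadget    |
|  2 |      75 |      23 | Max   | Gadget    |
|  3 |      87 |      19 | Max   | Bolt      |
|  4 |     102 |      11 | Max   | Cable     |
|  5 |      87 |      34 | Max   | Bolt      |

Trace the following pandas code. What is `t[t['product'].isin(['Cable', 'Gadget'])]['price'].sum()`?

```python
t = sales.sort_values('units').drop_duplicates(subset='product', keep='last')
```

sort by units:
   price  units  rep product
4    102     11  Max   Cable
1     16     16  Amy  Gadget
3     87     19  Max    Bolt
2     75     23  Max  Gadget
5     87     34  Max    Bolt
0     97     42  Amy   Cable
drop duplicate product (keep=last):
   price  units  rep product
2     75     23  Max  Gadget
5     87     34  Max    Bolt
0     97     42  Amy   Cable
filter rows where product in ['Cable', 'Gadget']:
   price  units  rep product
2     75     23  Max  Gadget
0     97     42  Amy   Cable
Reading off the sum of column 'price', we get 172.

172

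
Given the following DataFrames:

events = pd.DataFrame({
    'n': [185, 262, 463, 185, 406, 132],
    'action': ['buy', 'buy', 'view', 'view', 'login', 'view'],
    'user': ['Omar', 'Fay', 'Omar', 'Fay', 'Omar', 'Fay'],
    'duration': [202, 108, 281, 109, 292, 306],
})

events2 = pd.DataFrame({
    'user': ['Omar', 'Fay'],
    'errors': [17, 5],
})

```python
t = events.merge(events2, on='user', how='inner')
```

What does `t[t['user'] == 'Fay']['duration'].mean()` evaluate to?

merge on 'user' (how='inner') → 6 rows:
     n action  user  duration  errors
0  185    buy  Omar       202      17
1  262    buy   Fay       108       5
2  463   view  Omar       281      17
3  185   view   Fay       109       5
4  406  login  Omar       292      17
5  132   view   Fay       306       5
filter rows where user == 'Fay':
     n action user  duration  errors
1  262    buy  Fay       108       5
3  185   view  Fay       109       5
5  132   view  Fay       306       5
Reading off the mean of column 'duration', we get 174.333333333.

174.333333333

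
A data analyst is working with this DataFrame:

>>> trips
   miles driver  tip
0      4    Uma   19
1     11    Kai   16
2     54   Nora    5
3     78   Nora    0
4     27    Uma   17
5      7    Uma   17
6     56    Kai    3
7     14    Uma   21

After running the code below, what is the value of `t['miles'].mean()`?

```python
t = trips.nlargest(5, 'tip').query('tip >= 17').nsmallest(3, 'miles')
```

take 5 rows with largest tip:
   miles driver  tip
7     14    Uma   21
0      4    Uma   19
4     27    Uma   17
5      7    Uma   17
1     11    Kai   16
filter rows where tip >= 17:
   miles driver  tip
7     14    Uma   21
0      4    Uma   19
4     27    Uma   17
5      7    Uma   17
take 3 rows with smallest miles:
   miles driver  tip
0      4    Uma   19
5      7    Uma   17
7     14    Uma   21
So mean() = 8.33333333333.

8.33333333333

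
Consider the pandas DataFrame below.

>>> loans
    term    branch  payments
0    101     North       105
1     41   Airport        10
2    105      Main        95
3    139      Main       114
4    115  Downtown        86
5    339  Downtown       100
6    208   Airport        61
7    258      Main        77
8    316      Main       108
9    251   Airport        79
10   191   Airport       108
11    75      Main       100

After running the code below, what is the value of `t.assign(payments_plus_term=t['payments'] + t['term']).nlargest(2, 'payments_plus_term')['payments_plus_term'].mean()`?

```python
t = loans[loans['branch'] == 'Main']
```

379.5

filter rows where branch == 'Main':
    term branch  payments
2    105   Main        95
3    139   Main       114
7    258   Main        77
8    316   Main       108
11    75   Main       100
add column payments_plus_term = t['payments'] + t['term']:
    term branch  payments  payments_plus_term
2    105   Main        95                 200
3    139   Main       114                 253
7    258   Main        77                 335
8    316   Main       108                 424
11    75   Main       100                 175
take 2 rows with largest payments_plus_term:
   term branch  payments  payments_plus_term
8   316   Main       108                 424
7   258   Main        77                 335
mean of column 'payments_plus_term' → 379.5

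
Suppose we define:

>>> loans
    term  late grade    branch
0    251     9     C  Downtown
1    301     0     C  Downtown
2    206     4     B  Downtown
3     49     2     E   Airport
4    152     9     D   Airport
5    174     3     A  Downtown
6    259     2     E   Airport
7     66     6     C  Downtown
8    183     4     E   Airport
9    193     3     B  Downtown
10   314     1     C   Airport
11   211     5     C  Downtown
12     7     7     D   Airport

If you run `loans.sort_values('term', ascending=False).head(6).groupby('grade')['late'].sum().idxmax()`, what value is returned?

sort by term descending:
    term  late grade    branch
10   314     1     C   Airport
1    301     0     C  Downtown
6    259     2     E   Airport
0    251     9     C  Downtown
11   211     5     C  Downtown
2    206     4     B  Downtown
9    193     3     B  Downtown
8    183     4     E   Airport
5    174     3     A  Downtown
4    152     9     D   Airport
7     66     6     C  Downtown
3     49     2     E   Airport
12     7     7     D   Airport
take first 6 rows:
    term  late grade    branch
10   314     1     C   Airport
1    301     0     C  Downtown
6    259     2     E   Airport
0    251     9     C  Downtown
11   211     5     C  Downtown
2    206     4     B  Downtown
group by grade, sum of late:
grade
B     4
C    15
E     2
Name: late, dtype: int64
So idxmax() = C.

C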